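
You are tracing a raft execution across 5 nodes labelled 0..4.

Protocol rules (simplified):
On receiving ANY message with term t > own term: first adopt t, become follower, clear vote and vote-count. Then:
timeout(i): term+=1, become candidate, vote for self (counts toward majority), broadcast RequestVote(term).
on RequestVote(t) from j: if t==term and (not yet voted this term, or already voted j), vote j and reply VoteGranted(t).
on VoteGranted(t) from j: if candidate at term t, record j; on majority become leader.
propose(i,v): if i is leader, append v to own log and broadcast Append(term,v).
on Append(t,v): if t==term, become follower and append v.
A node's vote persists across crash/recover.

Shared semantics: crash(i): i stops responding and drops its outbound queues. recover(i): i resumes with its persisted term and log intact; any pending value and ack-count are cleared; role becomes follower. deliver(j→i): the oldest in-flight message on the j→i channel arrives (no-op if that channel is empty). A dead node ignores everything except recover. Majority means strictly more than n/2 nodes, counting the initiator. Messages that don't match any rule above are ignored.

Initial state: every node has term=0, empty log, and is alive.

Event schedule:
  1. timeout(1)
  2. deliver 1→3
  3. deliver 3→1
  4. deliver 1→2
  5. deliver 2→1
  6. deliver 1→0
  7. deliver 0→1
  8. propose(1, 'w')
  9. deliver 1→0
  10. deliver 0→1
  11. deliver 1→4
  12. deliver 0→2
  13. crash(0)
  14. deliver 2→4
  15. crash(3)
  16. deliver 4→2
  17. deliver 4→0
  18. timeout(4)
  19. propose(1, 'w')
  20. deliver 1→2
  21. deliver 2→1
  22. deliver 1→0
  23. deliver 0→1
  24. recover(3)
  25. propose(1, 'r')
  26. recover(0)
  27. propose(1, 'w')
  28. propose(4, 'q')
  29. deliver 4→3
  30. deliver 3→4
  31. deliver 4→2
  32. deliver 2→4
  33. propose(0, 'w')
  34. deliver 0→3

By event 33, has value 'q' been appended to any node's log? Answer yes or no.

no

step 1 timeout(1): 1={cand,t=1,log=-}
step 2 deliver 1→3: 3={foll,t=1,log=-}
step 3 deliver 3→1: —
step 4 deliver 1→2: 2={foll,t=1,log=-}
step 5 deliver 2→1: 1={lead,t=1,log=-}
step 6 deliver 1→0: 0={foll,t=1,log=-}
step 7 deliver 0→1: —
step 8 propose(1,'w'): 1={lead,t=1,log=w}
step 9 deliver 1→0: 0={foll,t=1,log=w}
step 10 deliver 0→1: —
step 11 deliver 1→4: 4={foll,t=1,log=-}
step 12 deliver 0→2: —
step 13 crash(0): 0={✗foll,t=1,log=w}
step 14 deliver 2→4: —
step 15 crash(3): 3={✗foll,t=1,log=-}
step 16 deliver 4→2: —
step 17 deliver 4→0: —
step 18 timeout(4): 4={cand,t=2,log=-}
step 19 propose(1,'w'): 1={lead,t=1,log=w,w}
step 20 deliver 1→2: 2={foll,t=1,log=w}
step 21 deliver 2→1: —
step 22 deliver 1→0: —
step 23 deliver 0→1: —
step 24 recover(3): 3={foll,t=1,log=-}
step 25 propose(1,'r'): 1={lead,t=1,log=w,w,r}
step 26 recover(0): 0={foll,t=1,log=w}
step 27 propose(1,'w'): 1={lead,t=1,log=w,w,r,w}
step 28 propose(4,'q'): —
step 29 deliver 4→3: 3={foll,t=2,log=-}
step 30 deliver 3→4: —
step 31 deliver 4→2: 2={foll,t=2,log=w}
step 32 deliver 2→4: 4={lead,t=2,log=-}
step 33 propose(0,'w'): —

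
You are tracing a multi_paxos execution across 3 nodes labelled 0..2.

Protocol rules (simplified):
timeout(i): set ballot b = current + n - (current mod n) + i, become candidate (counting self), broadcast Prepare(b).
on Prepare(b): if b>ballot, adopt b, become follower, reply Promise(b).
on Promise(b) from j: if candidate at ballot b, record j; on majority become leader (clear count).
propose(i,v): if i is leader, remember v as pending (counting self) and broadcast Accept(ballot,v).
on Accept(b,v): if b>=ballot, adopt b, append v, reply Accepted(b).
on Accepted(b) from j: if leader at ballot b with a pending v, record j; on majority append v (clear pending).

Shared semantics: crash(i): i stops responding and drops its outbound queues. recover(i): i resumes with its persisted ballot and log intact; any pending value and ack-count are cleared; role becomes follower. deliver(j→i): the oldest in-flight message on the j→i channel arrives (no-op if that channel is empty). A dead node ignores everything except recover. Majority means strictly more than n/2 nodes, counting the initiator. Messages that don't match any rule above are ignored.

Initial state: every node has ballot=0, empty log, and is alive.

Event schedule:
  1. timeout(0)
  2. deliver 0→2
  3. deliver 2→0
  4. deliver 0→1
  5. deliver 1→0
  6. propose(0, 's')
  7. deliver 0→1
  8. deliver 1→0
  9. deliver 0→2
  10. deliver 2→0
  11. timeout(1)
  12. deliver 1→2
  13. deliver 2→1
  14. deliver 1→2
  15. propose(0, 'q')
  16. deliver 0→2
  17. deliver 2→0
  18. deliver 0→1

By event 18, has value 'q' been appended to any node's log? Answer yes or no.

[1] timeout(0) → N0(cand b3 [-])
[2] deliver 0→2 → N2(foll b3 [-])
[3] deliver 2→0 → N0(lead b3 [-])
[4] deliver 0→1 → N1(foll b3 [-])
[5] deliver 1→0 → ∅
[6] propose(0,'s') → ∅
[7] deliver 0→1 → N1(foll b3 [s])
[8] deliver 1→0 → N0(lead b3 [s])
[9] deliver 0→2 → N2(foll b3 [s])
[10] deliver 2→0 → ∅
[11] timeout(1) → N1(cand b7 [s])
[12] deliver 1→2 → N2(foll b7 [s])
[13] deliver 2→1 → N1(lead b7 [s])
[14] deliver 1→2 → ∅
[15] propose(0,'q') → ∅
[16] deliver 0→2 → ∅
[17] deliver 2→0 → ∅
[18] deliver 0→1 → ∅

no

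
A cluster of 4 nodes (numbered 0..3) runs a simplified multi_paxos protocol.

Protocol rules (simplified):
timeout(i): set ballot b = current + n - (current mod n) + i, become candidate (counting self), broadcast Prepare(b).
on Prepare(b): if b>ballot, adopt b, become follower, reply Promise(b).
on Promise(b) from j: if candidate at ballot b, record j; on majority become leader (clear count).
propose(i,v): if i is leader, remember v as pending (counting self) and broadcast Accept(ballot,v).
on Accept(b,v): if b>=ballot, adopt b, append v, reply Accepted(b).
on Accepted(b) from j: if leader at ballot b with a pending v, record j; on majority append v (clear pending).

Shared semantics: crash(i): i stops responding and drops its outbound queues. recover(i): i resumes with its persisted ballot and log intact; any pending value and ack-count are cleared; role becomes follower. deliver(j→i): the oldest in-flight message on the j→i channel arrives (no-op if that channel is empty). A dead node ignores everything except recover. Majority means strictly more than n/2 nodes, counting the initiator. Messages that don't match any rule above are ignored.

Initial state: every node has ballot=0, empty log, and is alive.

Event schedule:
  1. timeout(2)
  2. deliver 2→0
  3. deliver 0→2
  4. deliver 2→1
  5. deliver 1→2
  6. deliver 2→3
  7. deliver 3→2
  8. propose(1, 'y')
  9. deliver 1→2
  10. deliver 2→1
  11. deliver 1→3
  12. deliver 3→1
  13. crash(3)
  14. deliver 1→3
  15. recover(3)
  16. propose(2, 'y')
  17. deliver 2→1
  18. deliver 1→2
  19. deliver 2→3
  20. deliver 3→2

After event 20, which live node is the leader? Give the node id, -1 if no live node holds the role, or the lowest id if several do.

after 1 — timeout(2): n2:cand/b6/[-]
after 2 — deliver 2→0: n0:foll/b6/[-]
after 3 — deliver 0→2: ·
after 4 — deliver 2→1: n1:foll/b6/[-]
after 5 — deliver 1→2: n2:lead/b6/[-]
after 6 — deliver 2→3: n3:foll/b6/[-]
after 7 — deliver 3→2: ·
after 8 — propose(1,'y'): ·
after 9 — deliver 1→2: ·
after 10 — deliver 2→1: ·
after 11 — deliver 1→3: ·
after 12 — deliver 3→1: ·
after 13 — crash(3): n3:✗foll/b6/[-]
after 14 — deliver 1→3: ·
after 15 — recover(3): n3:foll/b6/[-]
after 16 — propose(2,'y'): ·
after 17 — deliver 2→1: n1:foll/b6/[y]
after 18 — deliver 1→2: ·
after 19 — deliver 2→3: n3:foll/b6/[y]
after 20 — deliver 3→2: n2:lead/b6/[y]

2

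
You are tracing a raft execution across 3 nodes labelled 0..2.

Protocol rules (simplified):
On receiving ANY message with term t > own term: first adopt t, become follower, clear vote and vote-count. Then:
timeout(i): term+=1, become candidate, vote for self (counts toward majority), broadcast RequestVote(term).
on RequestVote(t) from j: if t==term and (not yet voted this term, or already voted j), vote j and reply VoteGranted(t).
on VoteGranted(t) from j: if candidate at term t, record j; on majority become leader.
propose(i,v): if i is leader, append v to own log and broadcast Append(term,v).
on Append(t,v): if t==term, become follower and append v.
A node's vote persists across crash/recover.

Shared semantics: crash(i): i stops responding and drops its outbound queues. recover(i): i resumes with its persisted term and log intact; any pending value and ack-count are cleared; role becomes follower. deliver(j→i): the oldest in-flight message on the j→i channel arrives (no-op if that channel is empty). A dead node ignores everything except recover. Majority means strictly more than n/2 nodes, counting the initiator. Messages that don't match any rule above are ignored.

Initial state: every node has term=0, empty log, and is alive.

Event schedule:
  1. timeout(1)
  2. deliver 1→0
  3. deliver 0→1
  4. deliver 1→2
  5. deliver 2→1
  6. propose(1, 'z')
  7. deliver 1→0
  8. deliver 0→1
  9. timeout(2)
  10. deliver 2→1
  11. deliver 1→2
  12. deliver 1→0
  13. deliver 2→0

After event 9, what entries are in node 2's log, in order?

after 1 — timeout(1): n1:cand/t1/[-]
after 2 — deliver 1→0: n0:foll/t1/[-]
after 3 — deliver 0→1: n1:lead/t1/[-]
after 4 — deliver 1→2: n2:foll/t1/[-]
after 5 — deliver 2→1: ·
after 6 — propose(1,'z'): n1:lead/t1/[z]
after 7 — deliver 1→0: n0:foll/t1/[z]
after 8 — deliver 0→1: ·
after 9 — timeout(2): n2:cand/t2/[-]

empty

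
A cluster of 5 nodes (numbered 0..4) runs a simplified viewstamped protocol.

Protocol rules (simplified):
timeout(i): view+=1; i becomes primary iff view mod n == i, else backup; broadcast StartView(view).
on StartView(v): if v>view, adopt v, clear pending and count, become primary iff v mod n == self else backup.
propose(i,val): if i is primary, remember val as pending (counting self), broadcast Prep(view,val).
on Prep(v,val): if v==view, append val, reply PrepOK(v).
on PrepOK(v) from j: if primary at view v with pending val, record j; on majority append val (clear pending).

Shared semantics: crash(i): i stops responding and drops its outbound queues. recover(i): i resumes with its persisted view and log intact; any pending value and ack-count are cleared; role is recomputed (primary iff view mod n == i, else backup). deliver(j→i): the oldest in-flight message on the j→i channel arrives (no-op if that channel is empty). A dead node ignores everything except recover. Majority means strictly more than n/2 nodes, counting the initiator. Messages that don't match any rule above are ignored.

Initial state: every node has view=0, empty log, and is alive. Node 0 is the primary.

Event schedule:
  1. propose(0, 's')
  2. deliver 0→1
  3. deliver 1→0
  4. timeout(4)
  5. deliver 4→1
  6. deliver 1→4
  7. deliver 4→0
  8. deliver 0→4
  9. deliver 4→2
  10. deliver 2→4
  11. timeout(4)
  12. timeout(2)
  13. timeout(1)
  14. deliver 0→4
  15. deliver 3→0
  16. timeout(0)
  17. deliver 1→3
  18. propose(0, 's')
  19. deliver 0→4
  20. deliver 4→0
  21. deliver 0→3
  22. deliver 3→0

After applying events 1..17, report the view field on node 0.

2

[1] propose(0,'s') → ∅
[2] deliver 0→1 → N1(back v0 [s])
[3] deliver 1→0 → ∅
[4] timeout(4) → N4(back v1 [-])
[5] deliver 4→1 → N1(prim v1 [s])
[6] deliver 1→4 → ∅
[7] deliver 4→0 → N0(back v1 [-])
[8] deliver 0→4 → ∅
[9] deliver 4→2 → N2(back v1 [-])
[10] deliver 2→4 → ∅
[11] timeout(4) → N4(back v2 [-])
[12] timeout(2) → N2(prim v2 [-])
[13] timeout(1) → N1(back v2 [s])
[14] deliver 0→4 → ∅
[15] deliver 3→0 → ∅
[16] timeout(0) → N0(back v2 [-])
[17] deliver 1→3 → N3(back v2 [-])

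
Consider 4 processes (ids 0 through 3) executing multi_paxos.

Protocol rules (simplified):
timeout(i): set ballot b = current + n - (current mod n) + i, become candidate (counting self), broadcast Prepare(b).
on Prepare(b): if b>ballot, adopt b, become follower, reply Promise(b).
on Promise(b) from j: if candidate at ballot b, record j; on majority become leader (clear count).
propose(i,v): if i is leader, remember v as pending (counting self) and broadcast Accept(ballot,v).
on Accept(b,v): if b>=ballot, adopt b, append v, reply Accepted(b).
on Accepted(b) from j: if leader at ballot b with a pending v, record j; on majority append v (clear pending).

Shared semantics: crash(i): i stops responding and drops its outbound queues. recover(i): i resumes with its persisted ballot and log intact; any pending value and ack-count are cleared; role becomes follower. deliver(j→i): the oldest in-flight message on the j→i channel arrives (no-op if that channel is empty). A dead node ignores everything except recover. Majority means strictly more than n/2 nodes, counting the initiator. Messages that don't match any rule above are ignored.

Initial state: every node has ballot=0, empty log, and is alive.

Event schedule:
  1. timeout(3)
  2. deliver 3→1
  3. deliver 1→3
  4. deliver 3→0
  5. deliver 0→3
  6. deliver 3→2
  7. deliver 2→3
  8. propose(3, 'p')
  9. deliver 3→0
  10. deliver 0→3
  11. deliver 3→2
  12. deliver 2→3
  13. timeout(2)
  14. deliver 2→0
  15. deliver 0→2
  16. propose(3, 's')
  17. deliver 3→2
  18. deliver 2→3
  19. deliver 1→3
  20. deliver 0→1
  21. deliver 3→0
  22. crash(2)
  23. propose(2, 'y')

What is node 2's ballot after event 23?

10

e1 timeout(3): 3[cand,b=7,-]
e2 deliver 3→1: 1[foll,b=7,-]
e3 deliver 1→3: ·
e4 deliver 3→0: 0[foll,b=7,-]
e5 deliver 0→3: 3[lead,b=7,-]
e6 deliver 3→2: 2[foll,b=7,-]
e7 deliver 2→3: ·
e8 propose(3,'p'): ·
e9 deliver 3→0: 0[foll,b=7,p]
e10 deliver 0→3: ·
e11 deliver 3→2: 2[foll,b=7,p]
e12 deliver 2→3: 3[lead,b=7,p]
e13 timeout(2): 2[cand,b=10,p]
e14 deliver 2→0: 0[foll,b=10,p]
e15 deliver 0→2: ·
e16 propose(3,'s'): ·
e17 deliver 3→2: ·
e18 deliver 2→3: 3[foll,b=10,p]
e19 deliver 1→3: ·
e20 deliver 0→1: ·
e21 deliver 3→0: ·
e22 crash(2): 2[✗cand,b=10,p]
e23 propose(2,'y'): ·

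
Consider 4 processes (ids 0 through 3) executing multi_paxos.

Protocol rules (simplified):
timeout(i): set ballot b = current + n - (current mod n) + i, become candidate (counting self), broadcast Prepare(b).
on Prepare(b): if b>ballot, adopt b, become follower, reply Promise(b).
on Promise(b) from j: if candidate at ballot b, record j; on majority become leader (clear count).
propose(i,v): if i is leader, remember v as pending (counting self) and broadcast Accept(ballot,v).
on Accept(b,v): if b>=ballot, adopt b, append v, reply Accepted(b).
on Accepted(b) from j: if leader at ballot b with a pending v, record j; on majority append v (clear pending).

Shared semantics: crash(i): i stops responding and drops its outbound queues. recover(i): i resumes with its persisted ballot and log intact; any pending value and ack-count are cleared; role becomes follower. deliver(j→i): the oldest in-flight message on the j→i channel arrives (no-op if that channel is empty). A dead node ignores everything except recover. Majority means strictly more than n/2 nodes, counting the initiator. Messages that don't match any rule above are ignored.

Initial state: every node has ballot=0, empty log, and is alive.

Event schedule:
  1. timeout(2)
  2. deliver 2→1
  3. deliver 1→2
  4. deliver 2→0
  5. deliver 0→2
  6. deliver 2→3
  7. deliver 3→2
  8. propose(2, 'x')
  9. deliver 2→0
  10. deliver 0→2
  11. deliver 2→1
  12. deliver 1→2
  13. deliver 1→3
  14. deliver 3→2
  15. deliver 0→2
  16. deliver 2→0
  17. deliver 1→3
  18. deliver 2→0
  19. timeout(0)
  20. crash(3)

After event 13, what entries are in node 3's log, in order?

1. timeout(2):  <2:cand b6 ->
2. deliver 2→1:  <1:foll b6 ->
3. deliver 1→2:  nop
4. deliver 2→0:  <0:foll b6 ->
5. deliver 0→2:  <2:lead b6 ->
6. deliver 2→3:  <3:foll b6 ->
7. deliver 3→2:  nop
8. propose(2,'x'):  nop
9. deliver 2→0:  <0:foll b6 x>
10. deliver 0→2:  nop
11. deliver 2→1:  <1:foll b6 x>
12. deliver 1→2:  <2:lead b6 x>
13. deliver 1→3:  nop

empty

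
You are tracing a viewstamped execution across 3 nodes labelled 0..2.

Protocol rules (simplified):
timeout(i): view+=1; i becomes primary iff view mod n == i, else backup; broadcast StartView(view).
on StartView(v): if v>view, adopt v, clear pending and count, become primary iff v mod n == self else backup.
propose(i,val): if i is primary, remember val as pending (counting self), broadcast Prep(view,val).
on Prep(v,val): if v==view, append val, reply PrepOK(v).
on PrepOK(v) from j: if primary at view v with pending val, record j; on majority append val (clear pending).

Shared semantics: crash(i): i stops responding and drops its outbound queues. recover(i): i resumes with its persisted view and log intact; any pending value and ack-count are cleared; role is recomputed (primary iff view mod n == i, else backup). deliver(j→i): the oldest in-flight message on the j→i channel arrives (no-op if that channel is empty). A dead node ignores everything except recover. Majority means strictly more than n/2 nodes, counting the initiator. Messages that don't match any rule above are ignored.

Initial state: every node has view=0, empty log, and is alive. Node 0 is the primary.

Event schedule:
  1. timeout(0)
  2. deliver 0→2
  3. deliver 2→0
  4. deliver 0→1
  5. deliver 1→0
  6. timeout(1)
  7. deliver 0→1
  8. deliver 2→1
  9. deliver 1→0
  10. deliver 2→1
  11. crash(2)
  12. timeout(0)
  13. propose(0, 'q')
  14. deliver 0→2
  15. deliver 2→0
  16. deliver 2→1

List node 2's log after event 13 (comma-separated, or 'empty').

step 1 timeout(0): 0={back,v=1,log=-}
step 2 deliver 0→2: 2={back,v=1,log=-}
step 3 deliver 2→0: —
step 4 deliver 0→1: 1={prim,v=1,log=-}
step 5 deliver 1→0: —
step 6 timeout(1): 1={back,v=2,log=-}
step 7 deliver 0→1: —
step 8 deliver 2→1: —
step 9 deliver 1→0: 0={back,v=2,log=-}
step 10 deliver 2→1: —
step 11 crash(2): 2={✗back,v=1,log=-}
step 12 timeout(0): 0={prim,v=3,log=-}
step 13 propose(0,'q'): —

empty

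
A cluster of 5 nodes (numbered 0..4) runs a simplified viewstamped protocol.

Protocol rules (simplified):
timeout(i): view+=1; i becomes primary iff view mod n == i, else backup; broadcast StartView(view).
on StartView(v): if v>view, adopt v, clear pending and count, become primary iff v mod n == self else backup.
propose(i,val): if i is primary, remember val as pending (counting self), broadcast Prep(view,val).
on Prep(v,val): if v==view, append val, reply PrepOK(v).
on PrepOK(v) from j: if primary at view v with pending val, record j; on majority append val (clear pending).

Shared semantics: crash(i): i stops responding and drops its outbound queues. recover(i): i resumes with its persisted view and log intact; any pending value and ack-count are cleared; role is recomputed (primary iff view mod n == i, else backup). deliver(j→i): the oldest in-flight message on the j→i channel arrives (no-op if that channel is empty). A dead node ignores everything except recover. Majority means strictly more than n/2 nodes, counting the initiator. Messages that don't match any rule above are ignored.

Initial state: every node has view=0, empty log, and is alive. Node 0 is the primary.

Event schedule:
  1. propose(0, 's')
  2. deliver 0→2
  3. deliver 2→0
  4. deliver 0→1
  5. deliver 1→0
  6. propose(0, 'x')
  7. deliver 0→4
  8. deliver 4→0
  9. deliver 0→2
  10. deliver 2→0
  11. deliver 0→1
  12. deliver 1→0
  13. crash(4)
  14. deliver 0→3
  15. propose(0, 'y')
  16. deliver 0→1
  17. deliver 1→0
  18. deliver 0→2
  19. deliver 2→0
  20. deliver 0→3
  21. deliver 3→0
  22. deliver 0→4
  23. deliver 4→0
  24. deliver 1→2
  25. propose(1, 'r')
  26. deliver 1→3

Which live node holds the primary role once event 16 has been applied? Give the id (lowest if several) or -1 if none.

0

e1 propose(0,'s'): ·
e2 deliver 0→2: 2[back,v=0,s]
e3 deliver 2→0: ·
e4 deliver 0→1: 1[back,v=0,s]
e5 deliver 1→0: 0[prim,v=0,s]
e6 propose(0,'x'): ·
e7 deliver 0→4: 4[back,v=0,s]
e8 deliver 4→0: ·
e9 deliver 0→2: 2[back,v=0,s,x]
e10 deliver 2→0: 0[prim,v=0,s,x]
e11 deliver 0→1: 1[back,v=0,s,x]
e12 deliver 1→0: ·
e13 crash(4): 4[✗back,v=0,s]
e14 deliver 0→3: 3[back,v=0,s]
e15 propose(0,'y'): ·
e16 deliver 0→1: 1[back,v=0,s,x,y]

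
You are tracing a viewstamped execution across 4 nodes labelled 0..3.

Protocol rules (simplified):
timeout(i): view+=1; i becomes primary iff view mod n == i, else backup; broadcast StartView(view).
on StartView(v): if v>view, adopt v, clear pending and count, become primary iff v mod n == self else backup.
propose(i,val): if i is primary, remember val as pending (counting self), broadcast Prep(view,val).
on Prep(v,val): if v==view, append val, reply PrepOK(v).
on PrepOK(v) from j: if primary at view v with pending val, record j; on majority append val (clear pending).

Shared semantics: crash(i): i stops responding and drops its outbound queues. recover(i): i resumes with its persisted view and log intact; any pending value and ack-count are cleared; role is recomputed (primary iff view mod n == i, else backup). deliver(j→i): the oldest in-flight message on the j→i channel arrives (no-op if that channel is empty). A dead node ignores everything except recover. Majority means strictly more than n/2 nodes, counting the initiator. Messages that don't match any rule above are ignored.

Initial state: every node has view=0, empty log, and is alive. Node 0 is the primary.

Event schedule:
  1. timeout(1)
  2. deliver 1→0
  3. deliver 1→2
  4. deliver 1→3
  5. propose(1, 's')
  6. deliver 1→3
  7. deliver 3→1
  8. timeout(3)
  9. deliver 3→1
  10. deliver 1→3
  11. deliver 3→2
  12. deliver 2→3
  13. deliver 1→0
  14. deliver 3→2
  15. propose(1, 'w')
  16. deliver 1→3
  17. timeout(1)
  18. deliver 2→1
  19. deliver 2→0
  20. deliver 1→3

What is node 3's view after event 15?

[1] timeout(1) → N1(prim v1 [-])
[2] deliver 1→0 → N0(back v1 [-])
[3] deliver 1→2 → N2(back v1 [-])
[4] deliver 1→3 → N3(back v1 [-])
[5] propose(1,'s') → ∅
[6] deliver 1→3 → N3(back v1 [s])
[7] deliver 3→1 → ∅
[8] timeout(3) → N3(back v2 [s])
[9] deliver 3→1 → N1(back v2 [-])
[10] deliver 1→3 → ∅
[11] deliver 3→2 → N2(prim v2 [-])
[12] deliver 2→3 → ∅
[13] deliver 1→0 → N0(back v1 [s])
[14] deliver 3→2 → ∅
[15] propose(1,'w') → ∅

2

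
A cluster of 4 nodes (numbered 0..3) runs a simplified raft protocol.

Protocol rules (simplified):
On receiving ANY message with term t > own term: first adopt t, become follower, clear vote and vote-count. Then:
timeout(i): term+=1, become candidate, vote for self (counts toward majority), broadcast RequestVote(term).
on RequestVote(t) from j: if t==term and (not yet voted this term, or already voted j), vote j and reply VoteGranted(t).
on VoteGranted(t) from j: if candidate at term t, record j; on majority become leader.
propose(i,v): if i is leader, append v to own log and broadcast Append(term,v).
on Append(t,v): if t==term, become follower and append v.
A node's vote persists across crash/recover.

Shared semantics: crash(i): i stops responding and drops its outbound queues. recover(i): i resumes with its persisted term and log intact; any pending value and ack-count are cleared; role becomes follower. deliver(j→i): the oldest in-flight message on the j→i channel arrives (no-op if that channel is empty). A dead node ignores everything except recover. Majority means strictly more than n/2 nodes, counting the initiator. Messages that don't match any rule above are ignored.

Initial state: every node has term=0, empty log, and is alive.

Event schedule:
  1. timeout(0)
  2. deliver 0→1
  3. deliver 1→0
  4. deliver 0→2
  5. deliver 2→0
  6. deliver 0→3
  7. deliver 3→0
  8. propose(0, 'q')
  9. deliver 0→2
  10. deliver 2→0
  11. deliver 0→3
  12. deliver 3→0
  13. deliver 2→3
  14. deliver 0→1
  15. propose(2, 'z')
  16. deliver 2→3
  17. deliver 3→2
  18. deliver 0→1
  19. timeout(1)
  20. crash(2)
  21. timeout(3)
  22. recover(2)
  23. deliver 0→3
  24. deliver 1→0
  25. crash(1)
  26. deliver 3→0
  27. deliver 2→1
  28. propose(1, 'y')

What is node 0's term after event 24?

1. timeout(0):  <0:cand t1 ->
2. deliver 0→1:  <1:foll t1 ->
3. deliver 1→0:  nop
4. deliver 0→2:  <2:foll t1 ->
5. deliver 2→0:  <0:lead t1 ->
6. deliver 0→3:  <3:foll t1 ->
7. deliver 3→0:  nop
8. propose(0,'q'):  <0:lead t1 q>
9. deliver 0→2:  <2:foll t1 q>
10. deliver 2→0:  nop
11. deliver 0→3:  <3:foll t1 q>
12. deliver 3→0:  nop
13. deliver 2→3:  nop
14. deliver 0→1:  <1:foll t1 q>
15. propose(2,'z'):  nop
16. deliver 2→3:  nop
17. deliver 3→2:  nop
18. deliver 0→1:  nop
19. timeout(1):  <1:cand t2 q>
20. crash(2):  <2:✗foll t1 q>
21. timeout(3):  <3:cand t2 q>
22. recover(2):  <2:foll t1 q>
23. deliver 0→3:  nop
24. deliver 1→0:  <0:foll t2 q>

2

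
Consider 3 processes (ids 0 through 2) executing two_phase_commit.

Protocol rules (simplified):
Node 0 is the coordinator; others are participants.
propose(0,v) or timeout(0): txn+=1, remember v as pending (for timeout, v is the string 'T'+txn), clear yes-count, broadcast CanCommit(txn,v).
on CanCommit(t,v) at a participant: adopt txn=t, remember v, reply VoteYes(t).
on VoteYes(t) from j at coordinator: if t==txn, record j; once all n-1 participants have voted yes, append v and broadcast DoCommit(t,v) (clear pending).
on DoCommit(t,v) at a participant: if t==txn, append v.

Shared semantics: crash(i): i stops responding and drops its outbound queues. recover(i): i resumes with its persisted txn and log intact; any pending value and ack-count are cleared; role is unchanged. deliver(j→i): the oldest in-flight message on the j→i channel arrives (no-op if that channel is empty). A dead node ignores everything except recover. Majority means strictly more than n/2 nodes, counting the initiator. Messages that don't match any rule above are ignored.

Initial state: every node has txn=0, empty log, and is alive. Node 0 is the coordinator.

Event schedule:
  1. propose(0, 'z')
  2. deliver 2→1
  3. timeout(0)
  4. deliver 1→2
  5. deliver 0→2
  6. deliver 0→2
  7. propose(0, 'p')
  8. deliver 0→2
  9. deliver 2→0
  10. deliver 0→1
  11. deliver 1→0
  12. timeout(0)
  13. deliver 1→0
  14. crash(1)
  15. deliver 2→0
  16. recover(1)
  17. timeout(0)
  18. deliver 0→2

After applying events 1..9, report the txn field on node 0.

1. propose(0,'z'):  <0:coor t1 ->
2. deliver 2→1:  nop
3. timeout(0):  <0:coor t2 ->
4. deliver 1→2:  nop
5. deliver 0→2:  <2:part t1 ->
6. deliver 0→2:  <2:part t2 ->
7. propose(0,'p'):  <0:coor t3 ->
8. deliver 0→2:  <2:part t3 ->
9. deliver 2→0:  nop

3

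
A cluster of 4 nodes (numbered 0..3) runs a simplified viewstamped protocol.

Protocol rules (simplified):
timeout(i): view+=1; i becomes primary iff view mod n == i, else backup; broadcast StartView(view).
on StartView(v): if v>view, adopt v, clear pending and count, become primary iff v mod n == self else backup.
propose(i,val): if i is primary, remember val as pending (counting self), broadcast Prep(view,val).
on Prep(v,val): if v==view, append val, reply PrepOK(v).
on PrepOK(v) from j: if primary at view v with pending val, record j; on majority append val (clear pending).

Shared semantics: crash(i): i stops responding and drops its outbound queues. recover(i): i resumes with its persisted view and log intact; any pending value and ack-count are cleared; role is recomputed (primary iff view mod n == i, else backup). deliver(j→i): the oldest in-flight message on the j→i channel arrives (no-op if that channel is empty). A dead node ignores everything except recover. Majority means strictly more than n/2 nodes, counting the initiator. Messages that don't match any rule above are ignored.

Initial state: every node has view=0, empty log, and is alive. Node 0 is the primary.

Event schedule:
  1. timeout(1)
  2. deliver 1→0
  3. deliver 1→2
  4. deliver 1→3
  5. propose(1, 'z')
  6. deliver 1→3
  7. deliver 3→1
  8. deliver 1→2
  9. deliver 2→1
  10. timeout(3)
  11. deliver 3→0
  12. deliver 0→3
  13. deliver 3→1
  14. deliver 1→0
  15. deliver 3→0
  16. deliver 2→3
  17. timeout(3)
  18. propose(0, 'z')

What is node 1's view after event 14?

2

1. timeout(1):  <1:prim v1 ->
2. deliver 1→0:  <0:back v1 ->
3. deliver 1→2:  <2:back v1 ->
4. deliver 1→3:  <3:back v1 ->
5. propose(1,'z'):  nop
6. deliver 1→3:  <3:back v1 z>
7. deliver 3→1:  nop
8. deliver 1→2:  <2:back v1 z>
9. deliver 2→1:  <1:prim v1 z>
10. timeout(3):  <3:back v2 z>
11. deliver 3→0:  <0:back v2 ->
12. deliver 0→3:  nop
13. deliver 3→1:  <1:back v2 z>
14. deliver 1→0:  nop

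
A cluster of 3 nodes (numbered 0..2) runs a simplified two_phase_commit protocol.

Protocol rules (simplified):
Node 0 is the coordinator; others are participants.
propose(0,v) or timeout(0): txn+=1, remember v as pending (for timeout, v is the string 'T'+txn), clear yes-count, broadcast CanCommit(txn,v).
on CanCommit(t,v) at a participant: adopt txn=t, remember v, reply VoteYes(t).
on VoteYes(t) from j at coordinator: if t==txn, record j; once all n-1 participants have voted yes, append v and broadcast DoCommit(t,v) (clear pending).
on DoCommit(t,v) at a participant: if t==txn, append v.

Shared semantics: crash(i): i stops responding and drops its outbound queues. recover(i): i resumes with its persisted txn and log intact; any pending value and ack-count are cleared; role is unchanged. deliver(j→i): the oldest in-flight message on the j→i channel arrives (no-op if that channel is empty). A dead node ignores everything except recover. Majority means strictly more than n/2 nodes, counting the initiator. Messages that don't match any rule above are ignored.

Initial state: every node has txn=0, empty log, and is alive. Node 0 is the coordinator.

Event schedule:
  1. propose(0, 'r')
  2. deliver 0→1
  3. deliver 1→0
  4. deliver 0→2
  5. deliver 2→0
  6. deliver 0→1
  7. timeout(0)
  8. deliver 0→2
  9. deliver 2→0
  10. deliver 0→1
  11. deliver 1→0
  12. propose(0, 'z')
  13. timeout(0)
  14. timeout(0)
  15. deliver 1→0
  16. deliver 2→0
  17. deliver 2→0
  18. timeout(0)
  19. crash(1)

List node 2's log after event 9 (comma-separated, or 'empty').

r

step 1 propose(0,'r'): 0={coor,t=1,log=-}
step 2 deliver 0→1: 1={part,t=1,log=-}
step 3 deliver 1→0: —
step 4 deliver 0→2: 2={part,t=1,log=-}
step 5 deliver 2→0: 0={coor,t=1,log=r}
step 6 deliver 0→1: 1={part,t=1,log=r}
step 7 timeout(0): 0={coor,t=2,log=r}
step 8 deliver 0→2: 2={part,t=1,log=r}
step 9 deliver 2→0: —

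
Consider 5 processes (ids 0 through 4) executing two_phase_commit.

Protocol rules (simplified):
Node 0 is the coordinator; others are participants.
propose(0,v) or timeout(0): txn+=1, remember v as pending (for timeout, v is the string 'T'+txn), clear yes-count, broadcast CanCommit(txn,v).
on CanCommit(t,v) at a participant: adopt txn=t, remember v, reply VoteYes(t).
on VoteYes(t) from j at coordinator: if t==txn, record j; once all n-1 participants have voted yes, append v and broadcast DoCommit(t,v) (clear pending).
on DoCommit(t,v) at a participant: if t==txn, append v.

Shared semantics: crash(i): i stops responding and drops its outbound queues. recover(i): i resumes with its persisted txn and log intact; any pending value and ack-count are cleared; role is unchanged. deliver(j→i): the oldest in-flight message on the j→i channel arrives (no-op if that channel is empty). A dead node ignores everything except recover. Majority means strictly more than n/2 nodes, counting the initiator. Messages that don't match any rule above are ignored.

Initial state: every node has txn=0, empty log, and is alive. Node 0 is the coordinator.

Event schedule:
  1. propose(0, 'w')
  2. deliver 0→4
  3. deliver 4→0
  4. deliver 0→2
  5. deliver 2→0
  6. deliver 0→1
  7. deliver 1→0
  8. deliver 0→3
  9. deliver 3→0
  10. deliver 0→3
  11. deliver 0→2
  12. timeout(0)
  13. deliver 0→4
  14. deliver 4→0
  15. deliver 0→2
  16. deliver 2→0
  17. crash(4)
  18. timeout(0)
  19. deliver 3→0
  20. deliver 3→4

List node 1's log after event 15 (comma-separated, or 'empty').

after 1 — propose(0,'w'): n0:coor/t1/[-]
after 2 — deliver 0→4: n4:part/t1/[-]
after 3 — deliver 4→0: ·
after 4 — deliver 0→2: n2:part/t1/[-]
after 5 — deliver 2→0: ·
after 6 — deliver 0→1: n1:part/t1/[-]
after 7 — deliver 1→0: ·
after 8 — deliver 0→3: n3:part/t1/[-]
after 9 — deliver 3→0: n0:coor/t1/[w]
after 10 — deliver 0→3: n3:part/t1/[w]
after 11 — deliver 0→2: n2:part/t1/[w]
after 12 — timeout(0): n0:coor/t2/[w]
after 13 — deliver 0→4: n4:part/t1/[w]
after 14 — deliver 4→0: ·
after 15 — deliver 0→2: n2:part/t2/[w]

empty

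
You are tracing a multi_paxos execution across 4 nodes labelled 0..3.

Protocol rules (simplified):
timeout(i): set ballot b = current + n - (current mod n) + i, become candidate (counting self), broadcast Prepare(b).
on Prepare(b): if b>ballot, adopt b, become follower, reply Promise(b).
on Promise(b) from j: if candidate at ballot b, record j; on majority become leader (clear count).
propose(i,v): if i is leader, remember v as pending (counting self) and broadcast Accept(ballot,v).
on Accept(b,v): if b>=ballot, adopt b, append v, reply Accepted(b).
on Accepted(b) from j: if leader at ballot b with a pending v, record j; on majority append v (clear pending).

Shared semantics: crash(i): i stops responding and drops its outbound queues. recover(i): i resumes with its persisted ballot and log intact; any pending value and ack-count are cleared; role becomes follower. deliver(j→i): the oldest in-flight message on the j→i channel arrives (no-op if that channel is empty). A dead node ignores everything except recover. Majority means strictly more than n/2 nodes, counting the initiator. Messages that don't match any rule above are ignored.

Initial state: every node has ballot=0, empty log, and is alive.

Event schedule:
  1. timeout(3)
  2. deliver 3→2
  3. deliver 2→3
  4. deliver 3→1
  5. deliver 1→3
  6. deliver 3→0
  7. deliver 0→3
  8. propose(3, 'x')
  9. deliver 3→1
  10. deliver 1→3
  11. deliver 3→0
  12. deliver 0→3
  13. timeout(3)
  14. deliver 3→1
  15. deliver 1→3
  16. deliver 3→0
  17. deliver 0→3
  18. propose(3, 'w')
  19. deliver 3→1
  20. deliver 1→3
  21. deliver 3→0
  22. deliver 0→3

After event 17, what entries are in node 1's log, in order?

step 1 timeout(3): 3={cand,b=7,log=-}
step 2 deliver 3→2: 2={foll,b=7,log=-}
step 3 deliver 2→3: —
step 4 deliver 3→1: 1={foll,b=7,log=-}
step 5 deliver 1→3: 3={lead,b=7,log=-}
step 6 deliver 3→0: 0={foll,b=7,log=-}
step 7 deliver 0→3: —
step 8 propose(3,'x'): —
step 9 deliver 3→1: 1={foll,b=7,log=x}
step 10 deliver 1→3: —
step 11 deliver 3→0: 0={foll,b=7,log=x}
step 12 deliver 0→3: 3={lead,b=7,log=x}
step 13 timeout(3): 3={cand,b=11,log=x}
step 14 deliver 3→1: 1={foll,b=11,log=x}
step 15 deliver 1→3: —
step 16 deliver 3→0: 0={foll,b=11,log=x}
step 17 deliver 0→3: 3={lead,b=11,log=x}

x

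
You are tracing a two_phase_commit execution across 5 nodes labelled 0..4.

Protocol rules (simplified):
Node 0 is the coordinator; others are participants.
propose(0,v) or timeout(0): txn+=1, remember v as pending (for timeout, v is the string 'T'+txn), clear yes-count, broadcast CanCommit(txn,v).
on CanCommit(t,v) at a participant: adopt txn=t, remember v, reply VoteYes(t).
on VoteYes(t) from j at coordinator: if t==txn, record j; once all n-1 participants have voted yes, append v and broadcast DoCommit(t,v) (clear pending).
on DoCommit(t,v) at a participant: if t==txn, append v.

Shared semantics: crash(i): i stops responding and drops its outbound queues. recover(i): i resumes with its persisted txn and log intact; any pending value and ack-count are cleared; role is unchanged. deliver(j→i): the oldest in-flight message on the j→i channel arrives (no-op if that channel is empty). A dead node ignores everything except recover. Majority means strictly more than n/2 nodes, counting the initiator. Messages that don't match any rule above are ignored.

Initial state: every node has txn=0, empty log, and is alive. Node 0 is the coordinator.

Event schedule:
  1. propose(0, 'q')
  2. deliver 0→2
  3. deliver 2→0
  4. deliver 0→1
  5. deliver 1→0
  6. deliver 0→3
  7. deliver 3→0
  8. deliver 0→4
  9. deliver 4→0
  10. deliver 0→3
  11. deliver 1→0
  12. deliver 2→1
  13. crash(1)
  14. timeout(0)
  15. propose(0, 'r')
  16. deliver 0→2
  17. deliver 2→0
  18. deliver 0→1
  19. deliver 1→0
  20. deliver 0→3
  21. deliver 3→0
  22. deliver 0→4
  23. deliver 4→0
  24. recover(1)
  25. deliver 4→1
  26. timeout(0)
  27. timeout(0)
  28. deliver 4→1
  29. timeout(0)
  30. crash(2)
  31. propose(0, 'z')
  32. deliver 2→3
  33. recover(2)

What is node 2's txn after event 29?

1

after 1 — propose(0,'q'): n0:coor/t1/[-]
after 2 — deliver 0→2: n2:part/t1/[-]
after 3 — deliver 2→0: ·
after 4 — deliver 0→1: n1:part/t1/[-]
after 5 — deliver 1→0: ·
after 6 — deliver 0→3: n3:part/t1/[-]
after 7 — deliver 3→0: ·
after 8 — deliver 0→4: n4:part/t1/[-]
after 9 — deliver 4→0: n0:coor/t1/[q]
after 10 — deliver 0→3: n3:part/t1/[q]
after 11 — deliver 1→0: ·
after 12 — deliver 2→1: ·
after 13 — crash(1): n1:✗part/t1/[-]
after 14 — timeout(0): n0:coor/t2/[q]
after 15 — propose(0,'r'): n0:coor/t3/[q]
after 16 — deliver 0→2: n2:part/t1/[q]
after 17 — deliver 2→0: ·
after 18 — deliver 0→1: ·
after 19 — deliver 1→0: ·
after 20 — deliver 0→3: n3:part/t2/[q]
after 21 — deliver 3→0: ·
after 22 — deliver 0→4: n4:part/t1/[q]
after 23 — deliver 4→0: ·
after 24 — recover(1): n1:part/t1/[-]
after 25 — deliver 4→1: ·
after 26 — timeout(0): n0:coor/t4/[q]
after 27 — timeout(0): n0:coor/t5/[q]
after 28 — deliver 4→1: ·
after 29 — timeout(0): n0:coor/t6/[q]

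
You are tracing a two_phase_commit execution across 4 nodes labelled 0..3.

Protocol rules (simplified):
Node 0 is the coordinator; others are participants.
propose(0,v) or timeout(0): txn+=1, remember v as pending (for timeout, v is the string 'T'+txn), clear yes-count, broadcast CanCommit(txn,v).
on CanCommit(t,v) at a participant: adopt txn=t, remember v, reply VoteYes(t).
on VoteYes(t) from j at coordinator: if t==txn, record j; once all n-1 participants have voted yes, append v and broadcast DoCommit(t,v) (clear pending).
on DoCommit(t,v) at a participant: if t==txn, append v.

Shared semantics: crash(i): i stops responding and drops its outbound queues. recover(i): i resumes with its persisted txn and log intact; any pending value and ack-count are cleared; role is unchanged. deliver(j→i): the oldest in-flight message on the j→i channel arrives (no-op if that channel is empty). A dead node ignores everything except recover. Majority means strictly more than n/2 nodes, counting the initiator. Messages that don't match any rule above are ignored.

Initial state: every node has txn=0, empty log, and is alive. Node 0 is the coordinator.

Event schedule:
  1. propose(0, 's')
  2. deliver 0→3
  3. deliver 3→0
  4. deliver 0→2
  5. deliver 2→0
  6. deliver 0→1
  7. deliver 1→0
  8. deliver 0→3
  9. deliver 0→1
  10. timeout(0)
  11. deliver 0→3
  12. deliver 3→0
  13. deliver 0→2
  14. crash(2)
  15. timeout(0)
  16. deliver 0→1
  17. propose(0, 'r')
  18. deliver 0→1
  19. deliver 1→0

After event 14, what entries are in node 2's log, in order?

after 1 — propose(0,'s'): n0:coor/t1/[-]
after 2 — deliver 0→3: n3:part/t1/[-]
after 3 — deliver 3→0: ·
after 4 — deliver 0→2: n2:part/t1/[-]
after 5 — deliver 2→0: ·
after 6 — deliver 0→1: n1:part/t1/[-]
after 7 — deliver 1→0: n0:coor/t1/[s]
after 8 — deliver 0→3: n3:part/t1/[s]
after 9 — deliver 0→1: n1:part/t1/[s]
after 10 — timeout(0): n0:coor/t2/[s]
after 11 — deliver 0→3: n3:part/t2/[s]
after 12 — deliver 3→0: ·
after 13 — deliver 0→2: n2:part/t1/[s]
after 14 — crash(2): n2:✗part/t1/[s]

s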